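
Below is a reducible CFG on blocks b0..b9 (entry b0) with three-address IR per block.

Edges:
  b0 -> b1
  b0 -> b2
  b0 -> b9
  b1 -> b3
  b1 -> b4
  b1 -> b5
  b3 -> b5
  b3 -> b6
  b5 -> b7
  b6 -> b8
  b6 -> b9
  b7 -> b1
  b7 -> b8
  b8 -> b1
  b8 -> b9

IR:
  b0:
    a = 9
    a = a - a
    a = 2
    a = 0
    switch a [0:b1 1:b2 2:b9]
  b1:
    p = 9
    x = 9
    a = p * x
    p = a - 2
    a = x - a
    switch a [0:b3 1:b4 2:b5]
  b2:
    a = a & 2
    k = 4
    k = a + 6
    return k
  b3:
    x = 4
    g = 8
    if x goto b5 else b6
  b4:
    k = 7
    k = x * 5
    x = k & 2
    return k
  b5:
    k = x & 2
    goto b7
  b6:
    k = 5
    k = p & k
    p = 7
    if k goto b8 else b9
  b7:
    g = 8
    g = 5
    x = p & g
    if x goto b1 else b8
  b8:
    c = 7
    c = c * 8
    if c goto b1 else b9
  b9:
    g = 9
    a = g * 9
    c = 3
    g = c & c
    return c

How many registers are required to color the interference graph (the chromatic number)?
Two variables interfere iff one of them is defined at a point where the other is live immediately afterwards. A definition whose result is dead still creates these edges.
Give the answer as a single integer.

Block summaries:
  b0 def {a} use ∅
  b1 def {a,p,x} use ∅
  b2 def {a,k} use {a}
  b3 def {g,x} use ∅
  b4 def {k,x} use {x}
  b5 def {k} use {x}
  b6 def {k,p} use {p}
  b7 def {g,x} use {p}
  b8 def {c} use ∅
  b9 def {a,c,g} use ∅

Liveness:
  live b0: ∅→{a}
  live b1: ∅→{p,x}
  live b2: {a}→∅
  live b3: {p}→{p,x}
  live b4: {x}→∅
  live b5: {p,x}→{p}
  live b6: {p}→∅
  live b7: {p}→∅
  live b8: ∅→∅
  live b9: ∅→∅

Conflict graph:
  a↔{k,p,x}
  c↔{g}
  g↔{c,p,x}
  k↔{a,p,x}
  p↔{a,g,k,x}
  x↔{a,g,k,p}

Colouring:
  lower bound: {a,k,p,x} mutually conflict ⇒ χ ≥ 4
  4-colouring: c0={c,p}  c1={x}  c2={a,g}  c3={k}
  χ = 4

Answer: 4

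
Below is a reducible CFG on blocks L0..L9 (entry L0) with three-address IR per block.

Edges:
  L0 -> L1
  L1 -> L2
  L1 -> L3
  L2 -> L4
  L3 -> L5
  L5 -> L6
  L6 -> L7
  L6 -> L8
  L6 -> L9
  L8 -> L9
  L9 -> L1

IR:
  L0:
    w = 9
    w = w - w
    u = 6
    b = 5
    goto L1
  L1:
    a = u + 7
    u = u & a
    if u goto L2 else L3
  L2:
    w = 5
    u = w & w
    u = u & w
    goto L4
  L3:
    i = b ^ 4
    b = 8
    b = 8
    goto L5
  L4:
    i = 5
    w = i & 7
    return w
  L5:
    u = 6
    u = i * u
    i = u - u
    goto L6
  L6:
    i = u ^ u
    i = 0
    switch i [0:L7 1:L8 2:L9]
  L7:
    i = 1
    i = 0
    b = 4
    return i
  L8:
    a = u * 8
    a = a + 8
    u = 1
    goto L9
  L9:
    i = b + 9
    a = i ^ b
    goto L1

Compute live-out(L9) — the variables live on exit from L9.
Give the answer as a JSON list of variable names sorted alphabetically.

Answer: ["b", "u"]

Derivation:
Block summaries:
  L0: def={b,u,w} ue=∅
  L1: def={a,u} ue={u}
  L2: def={u,w} ue=∅
  L3: def={b,i} ue={b}
  L4: def={i,w} ue=∅
  L5: def={i,u} ue={i}
  L6: def={i} ue={u}
  L7: def={b,i} ue=∅
  L8: def={a,u} ue={u}
  L9: def={a,i} ue={b}

Backward fixpoint:
  L0 li=∅ lo={b,u}
  L1 li={b,u} lo={b}
  L2 li=∅ lo=∅
  L3 li={b} lo={b,i}
  L4 li=∅ lo=∅
  L5 li={b,i} lo={b,u}
  L6 li={b,u} lo={b,u}
  L7 li=∅ lo=∅
  L8 li={b,u} lo={b,u}
  L9 li={b,u} lo={b,u}

live-out(L9) = ["b", "u"]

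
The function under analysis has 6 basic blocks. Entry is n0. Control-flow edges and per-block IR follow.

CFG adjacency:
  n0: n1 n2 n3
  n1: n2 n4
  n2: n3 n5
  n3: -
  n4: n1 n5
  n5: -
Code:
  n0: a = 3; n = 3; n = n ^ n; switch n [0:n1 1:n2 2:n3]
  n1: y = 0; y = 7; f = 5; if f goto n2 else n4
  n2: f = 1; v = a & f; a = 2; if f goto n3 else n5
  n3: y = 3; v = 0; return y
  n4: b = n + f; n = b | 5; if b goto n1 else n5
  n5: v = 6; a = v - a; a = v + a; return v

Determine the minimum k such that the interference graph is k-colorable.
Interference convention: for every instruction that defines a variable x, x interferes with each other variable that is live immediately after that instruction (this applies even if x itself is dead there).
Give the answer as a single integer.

Answer: 3

Analysis:
def/use:
  n0: def={a,n} ue=∅
  n1: def={f,y} ue=∅
  n2: def={a,f,v} ue={a}
  n3: def={v,y} ue=∅
  n4: def={b,n} ue={f,n}
  n5: def={a,v} ue={a}

Live sets:
  n0: in=∅ out={a,n}
  n1: in={a,n} out={a,f,n}
  n2: in={a} out={a}
  n3: in=∅ out=∅
  n4: in={a,f,n} out={a,n}
  n5: in={a} out=∅

Interference:
  a: {b,f,n,v,y}
  b: {a,n}
  f: {a,n,v}
  n: {a,b,f,y}
  v: {a,f,y}
  y: {a,n,v}

Colouring:
  clique {a,b,n} ⇒ need ≥ 3
  3-colouring: r0={a}  r1={n,v}  r2={b,f,y}
  χ = 3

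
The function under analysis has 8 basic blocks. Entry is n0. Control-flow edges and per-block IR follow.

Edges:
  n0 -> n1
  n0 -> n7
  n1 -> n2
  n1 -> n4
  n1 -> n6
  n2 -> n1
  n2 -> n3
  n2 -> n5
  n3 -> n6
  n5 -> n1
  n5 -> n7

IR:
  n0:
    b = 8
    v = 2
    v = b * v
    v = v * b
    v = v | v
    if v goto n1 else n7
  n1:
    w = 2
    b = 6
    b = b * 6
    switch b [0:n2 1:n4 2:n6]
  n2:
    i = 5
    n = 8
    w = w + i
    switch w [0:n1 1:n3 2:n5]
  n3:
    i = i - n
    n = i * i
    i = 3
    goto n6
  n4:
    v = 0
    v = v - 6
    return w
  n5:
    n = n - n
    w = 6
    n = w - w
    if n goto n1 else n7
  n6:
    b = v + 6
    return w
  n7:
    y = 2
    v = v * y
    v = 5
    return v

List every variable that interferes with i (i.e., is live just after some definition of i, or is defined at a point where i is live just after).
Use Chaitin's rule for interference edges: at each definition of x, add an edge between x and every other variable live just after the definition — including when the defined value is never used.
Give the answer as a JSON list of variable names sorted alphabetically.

Block summaries:
  n0: def={b,v} ue=∅
  n1: def={b,w} ue=∅
  n2: def={i,n,w} ue={w}
  n3: def={i,n} ue={i,n}
  n4: def={v} ue={w}
  n5: def={n,w} ue={n}
  n6: def={b} ue={v,w}
  n7: def={v,y} ue={v}

Live sets:
  live n0: ∅→{v}
  live n1: {v}→{v,w}
  live n2: {v,w}→{i,n,v,w}
  live n3: {i,n,v,w}→{v,w}
  live n4: {w}→∅
  live n5: {n,v}→{v}
  live n6: {v,w}→∅
  live n7: {v}→∅

Conflict graph:
  b: {v,w}
  i: {n,v,w}
  n: {i,v,w}
  v: {b,i,n,w,y}
  w: {b,i,n,v}
  y: {v}

N(i) = ["n", "v", "w"]

Answer: ["n", "v", "w"]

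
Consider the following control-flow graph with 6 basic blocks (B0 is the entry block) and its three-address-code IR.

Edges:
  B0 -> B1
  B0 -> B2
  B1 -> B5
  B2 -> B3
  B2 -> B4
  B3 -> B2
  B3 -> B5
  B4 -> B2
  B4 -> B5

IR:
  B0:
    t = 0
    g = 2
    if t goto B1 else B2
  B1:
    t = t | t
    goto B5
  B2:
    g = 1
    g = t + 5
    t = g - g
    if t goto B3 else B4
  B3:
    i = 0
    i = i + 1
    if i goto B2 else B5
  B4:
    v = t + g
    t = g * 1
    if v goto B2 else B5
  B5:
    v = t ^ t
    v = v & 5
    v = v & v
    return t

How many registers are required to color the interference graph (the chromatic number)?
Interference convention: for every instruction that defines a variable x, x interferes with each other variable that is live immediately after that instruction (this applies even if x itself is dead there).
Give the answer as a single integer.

def/use:
  B0: def={g,t} ue=∅
  B1: def={t} ue={t}
  B2: def={g,t} ue={t}
  B3: def={i} ue=∅
  B4: def={t,v} ue={g,t}
  B5: def={v} ue={t}

Liveness:
  live B0: ∅→{t}
  live B1: {t}→{t}
  live B2: {t}→{g,t}
  live B3: {t}→{t}
  live B4: {g,t}→{t}
  live B5: {t}→∅

Conflict graph:
  g↔{t,v}
  i↔{t}
  t↔{g,i,v}
  v↔{g,t}

Colouring:
  clique {g,t,v} ⇒ need ≥ 3
  assign g→r1 i→r1 t→r0 v→r2 — no edge inside a register ⇒ χ ≤ 3
  χ = 3

Answer: 3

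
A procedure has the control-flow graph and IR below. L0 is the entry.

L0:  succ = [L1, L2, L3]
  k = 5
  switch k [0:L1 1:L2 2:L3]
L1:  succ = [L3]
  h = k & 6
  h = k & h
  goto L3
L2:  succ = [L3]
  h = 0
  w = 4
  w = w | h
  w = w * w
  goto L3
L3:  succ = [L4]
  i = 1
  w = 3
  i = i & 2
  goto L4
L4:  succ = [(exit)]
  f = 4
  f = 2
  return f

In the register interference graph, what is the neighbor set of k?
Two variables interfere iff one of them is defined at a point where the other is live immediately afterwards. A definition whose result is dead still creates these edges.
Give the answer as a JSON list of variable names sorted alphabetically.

Per-block:
  L0: def={k} ue=∅
  L1: def={h} ue={k}
  L2: def={h,w} ue=∅
  L3: def={i,w} ue=∅
  L4: def={f} ue=∅

Backward fixpoint:
  live L0: ∅→{k}
  live L1: {k}→∅
  live L2: ∅→∅
  live L3: ∅→∅
  live L4: ∅→∅

Conflict graph:
  f: ∅
  h: {k,w}
  i: {w}
  k: {h}
  w: {h,i}

N(k) = ["h"]

Answer: ["h"]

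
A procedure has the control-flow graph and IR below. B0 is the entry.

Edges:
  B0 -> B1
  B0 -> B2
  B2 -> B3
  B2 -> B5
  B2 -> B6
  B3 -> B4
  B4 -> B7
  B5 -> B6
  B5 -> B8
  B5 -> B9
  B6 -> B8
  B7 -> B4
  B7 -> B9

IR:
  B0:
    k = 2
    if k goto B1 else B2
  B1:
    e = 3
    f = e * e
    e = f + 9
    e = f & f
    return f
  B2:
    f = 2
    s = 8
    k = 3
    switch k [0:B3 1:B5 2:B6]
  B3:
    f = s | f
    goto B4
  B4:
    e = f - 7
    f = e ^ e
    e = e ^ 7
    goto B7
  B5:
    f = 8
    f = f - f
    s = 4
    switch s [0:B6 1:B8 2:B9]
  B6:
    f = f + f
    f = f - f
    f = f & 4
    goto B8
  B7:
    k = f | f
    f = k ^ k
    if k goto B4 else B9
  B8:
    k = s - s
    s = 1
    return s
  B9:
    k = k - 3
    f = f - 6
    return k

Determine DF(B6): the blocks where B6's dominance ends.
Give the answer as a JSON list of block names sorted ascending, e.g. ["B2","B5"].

idom tree: B1←B0 B2←B0 B3←B2 B4←B3 B5←B2 B6←B2 B7←B4 B8←B2 B9←B2
Join-block Dom:
  B4: preds {B3,B7}: {B0,B2,B3} ∩ {B0,B2,B3,B4,B7} = {B0,B2,B3}; idom=B3
  B6: preds {B2,B5}: {B0,B2} ∩ {B0,B2,B5} = {B0,B2}; idom=B2
  B8: preds {B5,B6}: {B0,B2,B5} ∩ {B0,B2,B6} = {B0,B2}; idom=B2
  B9: preds {B5,B7}: {B0,B2,B5} ∩ {B0,B2,B3,B4,B7} = {B0,B2}; idom=B2

DF derivation:
  B4←B3: walk · to B3
  B4←B7: walk B7→B4 to B3
  B6←B2: walk · to B2
  B6←B5: walk B5 to B2
  B8←B5: walk B5 to B2
  B8←B6: walk B6 to B2
  B9←B5: walk B5 to B2
  B9←B7: walk B7→B4→B3 to B2
  B0 → ∅
  B1 → ∅
  B2 → ∅
  B3 → {B9}
  B4 → {B4,B9}
  B5 → {B6,B8,B9}
  B6 → {B8}
  B7 → {B4,B9}
  B8 → ∅
  B9 → ∅

DF(B6) = ["B8"]

Answer: ["B8"]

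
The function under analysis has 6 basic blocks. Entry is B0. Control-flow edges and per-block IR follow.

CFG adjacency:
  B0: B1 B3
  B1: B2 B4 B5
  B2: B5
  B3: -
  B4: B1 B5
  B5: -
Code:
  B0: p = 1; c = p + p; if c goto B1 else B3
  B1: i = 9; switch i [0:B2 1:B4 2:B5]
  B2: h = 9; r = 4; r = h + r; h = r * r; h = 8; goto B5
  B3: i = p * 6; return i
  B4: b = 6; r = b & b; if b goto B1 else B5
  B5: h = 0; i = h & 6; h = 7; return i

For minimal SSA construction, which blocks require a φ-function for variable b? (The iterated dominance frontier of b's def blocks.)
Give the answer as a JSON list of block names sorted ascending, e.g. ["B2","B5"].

Answer: ["B1", "B5"]

Working:
idom tree: B1←B0 B2←B1 B3←B0 B4←B1 B5←B1
Dom∩ at merges:
  B1: preds {B0,B4}: {B0} ∩ {B0,B1,B4} = {B0}; idom=B0
  B5: preds {B1,B2,B4}: {B0,B1} ∩ {B0,B1,B2} ∩ {B0,B1,B4} = {B0,B1}; idom=B1

DF derivation:
  join B1 pred B0: · stop@B0
  join B1 pred B4: B4→B1 stop@B0
  join B5 pred B1: · stop@B1
  join B5 pred B2: B2 stop@B1
  join B5 pred B4: B4 stop@B1
  DF(B0)=∅
  DF(B1)={B1}
  DF(B2)={B5}
  DF(B3)=∅
  DF(B4)={B1,B5}
  DF(B5)=∅

φ for b: defs {B4}
  DF⁺ = {B1,B5}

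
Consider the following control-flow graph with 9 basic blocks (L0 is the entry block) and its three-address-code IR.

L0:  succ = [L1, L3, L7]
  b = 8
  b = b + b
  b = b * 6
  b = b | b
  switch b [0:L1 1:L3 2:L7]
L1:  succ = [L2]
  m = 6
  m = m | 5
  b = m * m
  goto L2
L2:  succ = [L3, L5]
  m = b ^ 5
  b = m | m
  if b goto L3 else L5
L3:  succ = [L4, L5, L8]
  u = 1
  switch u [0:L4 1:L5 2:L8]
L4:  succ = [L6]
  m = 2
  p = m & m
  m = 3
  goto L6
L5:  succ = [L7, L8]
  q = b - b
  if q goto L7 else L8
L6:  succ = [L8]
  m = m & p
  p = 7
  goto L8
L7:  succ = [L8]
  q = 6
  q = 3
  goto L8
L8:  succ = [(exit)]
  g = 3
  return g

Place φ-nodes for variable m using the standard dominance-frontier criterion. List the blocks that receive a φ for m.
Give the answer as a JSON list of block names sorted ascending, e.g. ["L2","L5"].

idom tree: L1←L0 L2←L1 L3←L0 L4←L3 L5←L0 L6←L4 L7←L0 L8←L0
Dom∩ at merges:
  L3: preds {L0,L2}: {L0} ∩ {L0,L1,L2} = {L0}; idom=L0
  L5: preds {L2,L3}: {L0,L1,L2} ∩ {L0,L3} = {L0}; idom=L0
  L7: preds {L0,L5}: {L0} ∩ {L0,L5} = {L0}; idom=L0
  L8: preds {L3,L5,L6,L7}: {L0,L3} ∩ {L0,L5} ∩ {L0,L3,L4,L6} ∩ {L0,L7} = {L0}; idom=L0

Frontier:
  join L3 pred L0: · stop@L0
  join L3 pred L2: L2→L1 stop@L0
  join L5 pred L2: L2→L1 stop@L0
  join L5 pred L3: L3 stop@L0
  join L7 pred L0: · stop@L0
  join L7 pred L5: L5 stop@L0
  join L8 pred L3: L3 stop@L0
  join L8 pred L5: L5 stop@L0
  join L8 pred L6: L6→L4→L3 stop@L0
  join L8 pred L7: L7 stop@L0
  DF(L0)=∅
  DF(L1)={L3,L5}
  DF(L2)={L3,L5}
  DF(L3)={L5,L8}
  DF(L4)={L8}
  DF(L5)={L7,L8}
  DF(L6)={L8}
  DF(L7)={L8}
  DF(L8)=∅

φ for m: defs {L1,L2,L4,L6}
  DF⁺ = {L3,L5,L7,L8}

Answer: ["L3", "L5", "L7", "L8"]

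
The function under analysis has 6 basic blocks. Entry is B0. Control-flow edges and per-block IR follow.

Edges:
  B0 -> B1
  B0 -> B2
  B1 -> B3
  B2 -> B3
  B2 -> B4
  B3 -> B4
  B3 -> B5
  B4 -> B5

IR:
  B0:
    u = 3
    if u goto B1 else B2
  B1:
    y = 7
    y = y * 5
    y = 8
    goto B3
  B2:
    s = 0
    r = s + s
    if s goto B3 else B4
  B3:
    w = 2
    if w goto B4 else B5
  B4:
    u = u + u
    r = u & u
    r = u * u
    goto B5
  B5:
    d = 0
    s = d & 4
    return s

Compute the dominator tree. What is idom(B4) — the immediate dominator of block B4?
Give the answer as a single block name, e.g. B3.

idom tree: B1←B0 B2←B0 B3←B0 B4←B0 B5←B0
Dom at joins:
  B3: preds {B1,B2}: {B0,B1} ∩ {B0,B2} = {B0}; idom=B0
  B4: preds {B2,B3}: {B0,B2} ∩ {B0,B3} = {B0}; idom=B0
  B5: preds {B3,B4}: {B0,B3} ∩ {B0,B4} = {B0}; idom=B0

idom(B4) = B0

Answer: B0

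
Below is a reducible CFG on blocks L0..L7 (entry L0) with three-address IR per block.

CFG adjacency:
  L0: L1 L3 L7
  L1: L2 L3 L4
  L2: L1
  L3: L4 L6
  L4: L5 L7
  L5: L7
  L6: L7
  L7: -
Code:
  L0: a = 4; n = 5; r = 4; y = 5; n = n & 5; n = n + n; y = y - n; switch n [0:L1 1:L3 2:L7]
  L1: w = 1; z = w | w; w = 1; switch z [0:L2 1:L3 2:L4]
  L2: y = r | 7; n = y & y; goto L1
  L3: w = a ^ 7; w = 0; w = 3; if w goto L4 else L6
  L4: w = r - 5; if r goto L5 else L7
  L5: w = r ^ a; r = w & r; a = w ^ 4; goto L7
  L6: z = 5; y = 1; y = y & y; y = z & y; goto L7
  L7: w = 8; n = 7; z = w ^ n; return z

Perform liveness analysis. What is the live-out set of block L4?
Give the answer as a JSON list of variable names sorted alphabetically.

def/use:
  L0: {a,n,r,y} / ∅
  L1: {w,z} / ∅
  L2: {n,y} / {r}
  L3: {w} / {a}
  L4: {w} / {r}
  L5: {a,r,w} / {a,r}
  L6: {y,z} / ∅
  L7: {n,w,z} / ∅

Backward fixpoint:
  live L0: ∅→{a,r}
  live L1: {a,r}→{a,r}
  live L2: {a,r}→{a,r}
  live L3: {a,r}→{a,r}
  live L4: {a,r}→{a,r}
  live L5: {a,r}→∅
  live L6: ∅→∅
  live L7: ∅→∅

live-out(L4) = ["a", "r"]

Answer: ["a", "r"]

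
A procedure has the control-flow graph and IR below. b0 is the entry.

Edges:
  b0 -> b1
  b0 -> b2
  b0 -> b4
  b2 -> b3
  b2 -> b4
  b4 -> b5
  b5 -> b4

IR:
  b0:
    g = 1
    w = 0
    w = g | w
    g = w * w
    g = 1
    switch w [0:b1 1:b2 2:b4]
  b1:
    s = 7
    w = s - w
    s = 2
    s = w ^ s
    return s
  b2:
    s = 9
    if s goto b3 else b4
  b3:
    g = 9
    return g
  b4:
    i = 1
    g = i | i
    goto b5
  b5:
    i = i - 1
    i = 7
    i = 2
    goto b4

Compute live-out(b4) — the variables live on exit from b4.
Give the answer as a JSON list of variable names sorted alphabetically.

def/use:
  b0: def={g,w} ue=∅
  b1: def={s,w} ue={w}
  b2: def={s} ue=∅
  b3: def={g} ue=∅
  b4: def={g,i} ue=∅
  b5: def={i} ue={i}

Live sets:
  live b0: ∅→{w}
  live b1: {w}→∅
  live b2: ∅→∅
  live b3: ∅→∅
  live b4: ∅→{i}
  live b5: {i}→∅

live-out(b4) = ["i"]

Answer: ["i"]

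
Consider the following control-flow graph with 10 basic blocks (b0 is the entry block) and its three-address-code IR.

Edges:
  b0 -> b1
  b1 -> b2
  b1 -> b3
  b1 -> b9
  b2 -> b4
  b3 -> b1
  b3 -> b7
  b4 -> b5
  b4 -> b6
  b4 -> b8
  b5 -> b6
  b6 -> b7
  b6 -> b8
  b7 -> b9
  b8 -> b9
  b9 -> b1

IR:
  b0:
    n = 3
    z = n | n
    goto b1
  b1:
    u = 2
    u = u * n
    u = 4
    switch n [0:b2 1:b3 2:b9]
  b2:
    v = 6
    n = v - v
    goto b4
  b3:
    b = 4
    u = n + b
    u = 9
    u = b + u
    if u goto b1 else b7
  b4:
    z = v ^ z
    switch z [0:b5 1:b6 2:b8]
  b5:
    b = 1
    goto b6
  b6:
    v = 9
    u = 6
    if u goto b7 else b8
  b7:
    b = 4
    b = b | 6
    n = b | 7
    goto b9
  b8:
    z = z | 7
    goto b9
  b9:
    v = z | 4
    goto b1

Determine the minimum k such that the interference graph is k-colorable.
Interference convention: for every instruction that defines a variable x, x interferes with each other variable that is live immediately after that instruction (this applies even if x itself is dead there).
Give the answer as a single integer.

Per-block:
  b0: {n,z} / ∅
  b1: {u} / {n}
  b2: {n,v} / ∅
  b3: {b,u} / {n}
  b4: {z} / {v,z}
  b5: {b} / ∅
  b6: {u,v} / ∅
  b7: {b,n} / ∅
  b8: {z} / {z}
  b9: {v} / {z}

Backward fixpoint:
  b0: in=∅ out={n,z}
  b1: in={n,z} out={n,z}
  b2: in={z} out={n,v,z}
  b3: in={n,z} out={n,z}
  b4: in={n,v,z} out={n,z}
  b5: in={n,z} out={n,z}
  b6: in={n,z} out={n,z}
  b7: in={z} out={n,z}
  b8: in={n,z} out={n,z}
  b9: in={n,z} out={n,z}

Interfere edges:
  b↔{n,u,z}
  n↔{b,u,v,z}
  u↔{b,n,z}
  v↔{n,z}
  z↔{b,n,u,v}

Chromatic number:
  {b,n,u,z} pairwise interfere (4-clique) ⇒ χ ≥ 4
  4-colouring: r0={n}  r1={z}  r2={b,v}  r3={u}
  χ = 4

Answer: 4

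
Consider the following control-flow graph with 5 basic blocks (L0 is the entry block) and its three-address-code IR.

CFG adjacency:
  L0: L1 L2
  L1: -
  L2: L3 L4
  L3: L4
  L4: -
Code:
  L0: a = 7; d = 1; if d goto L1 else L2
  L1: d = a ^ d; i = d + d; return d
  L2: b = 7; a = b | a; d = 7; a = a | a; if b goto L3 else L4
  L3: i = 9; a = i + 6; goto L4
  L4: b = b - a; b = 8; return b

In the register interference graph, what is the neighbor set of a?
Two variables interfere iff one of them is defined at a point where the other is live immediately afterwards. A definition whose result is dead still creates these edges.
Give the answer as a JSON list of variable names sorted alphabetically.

Per-block:
  L0 def {a,d} use ∅
  L1 def {d,i} use {a,d}
  L2 def {a,b,d} use {a}
  L3 def {a,i} use ∅
  L4 def {b} use {a,b}

Liveness:
  L0 li=∅ lo={a,d}
  L1 li={a,d} lo=∅
  L2 li={a} lo={a,b}
  L3 li={b} lo={a,b}
  L4 li={a,b} lo=∅

Conflict graph:
  a↔{b,d}
  b↔{a,d,i}
  d↔{a,b,i}
  i↔{b,d}

N(a) = ["b", "d"]

Answer: ["b", "d"]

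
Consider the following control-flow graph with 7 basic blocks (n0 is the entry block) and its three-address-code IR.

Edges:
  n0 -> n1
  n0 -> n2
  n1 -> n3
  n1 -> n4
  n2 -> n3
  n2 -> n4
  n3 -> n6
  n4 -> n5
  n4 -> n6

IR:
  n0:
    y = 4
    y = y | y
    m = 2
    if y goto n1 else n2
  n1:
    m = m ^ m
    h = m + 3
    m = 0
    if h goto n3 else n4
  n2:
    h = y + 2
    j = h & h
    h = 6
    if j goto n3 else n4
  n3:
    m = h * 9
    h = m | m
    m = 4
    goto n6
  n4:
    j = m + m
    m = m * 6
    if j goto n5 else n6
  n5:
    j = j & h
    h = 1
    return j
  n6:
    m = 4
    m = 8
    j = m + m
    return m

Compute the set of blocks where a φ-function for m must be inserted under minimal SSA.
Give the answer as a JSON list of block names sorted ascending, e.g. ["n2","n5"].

idom tree: n1←n0 n2←n0 n3←n0 n4←n0 n5←n4 n6←n0
Join-block Dom:
  n3: preds {n1,n2}: {n0,n1} ∩ {n0,n2} = {n0}; idom=n0
  n4: preds {n1,n2}: {n0,n1} ∩ {n0,n2} = {n0}; idom=n0
  n6: preds {n3,n4}: {n0,n3} ∩ {n0,n4} = {n0}; idom=n0

DF walk-up:
  n3←n1: walk n1 to n0
  n3←n2: walk n2 to n0
  n4←n1: walk n1 to n0
  n4←n2: walk n2 to n0
  n6←n3: walk n3 to n0
  n6←n4: walk n4 to n0
  DF(n0)=∅
  DF(n1)={n3,n4}
  DF(n2)={n3,n4}
  DF(n3)={n6}
  DF(n4)={n6}
  DF(n5)=∅
  DF(n6)=∅

φ for m: defs {n0,n1,n3,n4,n6}
  DF⁺ = {n3,n4,n6}

Answer: ["n3", "n4", "n6"]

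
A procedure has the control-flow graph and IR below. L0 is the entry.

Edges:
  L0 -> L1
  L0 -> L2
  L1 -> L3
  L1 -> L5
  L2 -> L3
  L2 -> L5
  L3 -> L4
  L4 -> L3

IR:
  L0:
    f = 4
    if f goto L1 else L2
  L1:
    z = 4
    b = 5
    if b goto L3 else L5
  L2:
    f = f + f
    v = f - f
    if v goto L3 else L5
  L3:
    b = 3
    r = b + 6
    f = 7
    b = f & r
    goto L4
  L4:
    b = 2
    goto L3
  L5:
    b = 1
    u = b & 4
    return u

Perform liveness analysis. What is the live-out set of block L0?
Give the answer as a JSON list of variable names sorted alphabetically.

Answer: ["f"]

Derivation:
def/use:
  L0: {f} / ∅
  L1: {b,z} / ∅
  L2: {f,v} / {f}
  L3: {b,f,r} / ∅
  L4: {b} / ∅
  L5: {b,u} / ∅

Liveness:
  live L0: ∅→{f}
  live L1: ∅→∅
  live L2: {f}→∅
  live L3: ∅→∅
  live L4: ∅→∅
  live L5: ∅→∅

live-out(L0) = ["f"]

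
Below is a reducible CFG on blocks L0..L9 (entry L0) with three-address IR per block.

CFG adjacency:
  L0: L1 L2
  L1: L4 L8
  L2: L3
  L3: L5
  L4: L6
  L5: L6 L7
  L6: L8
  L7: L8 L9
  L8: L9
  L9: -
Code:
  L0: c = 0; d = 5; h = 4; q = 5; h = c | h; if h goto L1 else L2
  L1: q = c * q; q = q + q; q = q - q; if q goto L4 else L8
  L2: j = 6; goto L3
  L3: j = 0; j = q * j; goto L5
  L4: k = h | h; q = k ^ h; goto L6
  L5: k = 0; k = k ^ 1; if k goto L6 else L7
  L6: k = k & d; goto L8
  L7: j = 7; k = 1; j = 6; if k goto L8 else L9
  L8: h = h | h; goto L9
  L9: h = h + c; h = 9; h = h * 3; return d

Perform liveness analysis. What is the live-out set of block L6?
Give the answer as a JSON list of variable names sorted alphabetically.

Answer: ["c", "d", "h"]

Analysis:
Block summaries:
  L0: {c,d,h,q} / ∅
  L1: {q} / {c,q}
  L2: {j} / ∅
  L3: {j} / {q}
  L4: {k,q} / {h}
  L5: {k} / ∅
  L6: {k} / {d,k}
  L7: {j,k} / ∅
  L8: {h} / {h}
  L9: {h} / {c,d,h}

Liveness:
  L0 li=∅ lo={c,d,h,q}
  L1 li={c,d,h,q} lo={c,d,h}
  L2 li={c,d,h,q} lo={c,d,h,q}
  L3 li={c,d,h,q} lo={c,d,h}
  L4 li={c,d,h} lo={c,d,h,k}
  L5 li={c,d,h} lo={c,d,h,k}
  L6 li={c,d,h,k} lo={c,d,h}
  L7 li={c,d,h} lo={c,d,h}
  L8 li={c,d,h} lo={c,d,h}
  L9 li={c,d,h} lo=∅

live-out(L6) = ["c", "d", "h"]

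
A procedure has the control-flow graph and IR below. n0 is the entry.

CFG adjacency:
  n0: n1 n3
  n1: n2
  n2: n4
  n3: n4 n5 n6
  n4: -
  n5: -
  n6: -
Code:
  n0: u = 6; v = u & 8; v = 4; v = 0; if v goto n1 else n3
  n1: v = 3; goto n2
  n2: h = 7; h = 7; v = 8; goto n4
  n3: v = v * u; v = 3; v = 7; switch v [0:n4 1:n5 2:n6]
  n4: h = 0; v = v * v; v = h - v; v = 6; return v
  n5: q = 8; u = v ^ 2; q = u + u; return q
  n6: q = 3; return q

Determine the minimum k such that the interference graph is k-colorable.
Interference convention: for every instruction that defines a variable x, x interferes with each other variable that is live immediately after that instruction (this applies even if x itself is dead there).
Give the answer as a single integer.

Answer: 2

Analysis:
def/use:
  n0: {u,v} / ∅
  n1: {v} / ∅
  n2: {h,v} / ∅
  n3: {v} / {u,v}
  n4: {h,v} / {v}
  n5: {q,u} / {v}
  n6: {q} / ∅

Liveness:
  n0 li=∅ lo={u,v}
  n1 li=∅ lo=∅
  n2 li=∅ lo={v}
  n3 li={u,v} lo={v}
  n4 li={v} lo=∅
  n5 li={v} lo=∅
  n6 li=∅ lo=∅

Interfere edges:
  h: {v}
  q: {v}
  u: {v}
  v: {h,q,u}

Registers:
  clique {h,v} ⇒ need ≥ 2
  assign h→c1 q→c1 u→c1 v→c0 — no edge inside a register ⇒ χ ≤ 2
  χ = 2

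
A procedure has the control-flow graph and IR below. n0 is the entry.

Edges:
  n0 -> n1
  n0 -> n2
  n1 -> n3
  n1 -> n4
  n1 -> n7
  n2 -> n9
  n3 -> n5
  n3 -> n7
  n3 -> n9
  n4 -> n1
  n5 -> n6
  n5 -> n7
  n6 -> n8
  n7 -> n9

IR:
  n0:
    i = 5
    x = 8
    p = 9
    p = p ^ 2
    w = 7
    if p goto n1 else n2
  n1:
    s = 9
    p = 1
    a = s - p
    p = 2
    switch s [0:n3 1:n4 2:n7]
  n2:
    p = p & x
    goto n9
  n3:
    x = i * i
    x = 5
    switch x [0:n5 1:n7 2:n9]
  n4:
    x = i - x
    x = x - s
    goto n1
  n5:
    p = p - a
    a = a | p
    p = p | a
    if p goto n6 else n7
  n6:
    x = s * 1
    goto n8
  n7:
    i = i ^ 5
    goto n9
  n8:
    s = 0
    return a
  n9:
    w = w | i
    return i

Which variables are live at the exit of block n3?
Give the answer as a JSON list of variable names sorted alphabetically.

Block summaries:
  n0: def={i,p,w,x} ue=∅
  n1: def={a,p,s} ue=∅
  n2: def={p} ue={p,x}
  n3: def={x} ue={i}
  n4: def={x} ue={i,s,x}
  n5: def={a,p} ue={a,p}
  n6: def={x} ue={s}
  n7: def={i} ue={i}
  n8: def={s} ue={a}
  n9: def={w} ue={i,w}

Backward fixpoint:
  live n0: ∅→{i,p,w,x}
  live n1: {i,w,x}→{a,i,p,s,w,x}
  live n2: {i,p,w,x}→{i,w}
  live n3: {a,i,p,s,w}→{a,i,p,s,w}
  live n4: {i,s,w,x}→{i,w,x}
  live n5: {a,i,p,s,w}→{a,i,s,w}
  live n6: {a,s}→{a}
  live n7: {i,w}→{i,w}
  live n8: {a}→∅
  live n9: {i,w}→∅

live-out(n3) = ["a", "i", "p", "s", "w"]

Answer: ["a", "i", "p", "s", "w"]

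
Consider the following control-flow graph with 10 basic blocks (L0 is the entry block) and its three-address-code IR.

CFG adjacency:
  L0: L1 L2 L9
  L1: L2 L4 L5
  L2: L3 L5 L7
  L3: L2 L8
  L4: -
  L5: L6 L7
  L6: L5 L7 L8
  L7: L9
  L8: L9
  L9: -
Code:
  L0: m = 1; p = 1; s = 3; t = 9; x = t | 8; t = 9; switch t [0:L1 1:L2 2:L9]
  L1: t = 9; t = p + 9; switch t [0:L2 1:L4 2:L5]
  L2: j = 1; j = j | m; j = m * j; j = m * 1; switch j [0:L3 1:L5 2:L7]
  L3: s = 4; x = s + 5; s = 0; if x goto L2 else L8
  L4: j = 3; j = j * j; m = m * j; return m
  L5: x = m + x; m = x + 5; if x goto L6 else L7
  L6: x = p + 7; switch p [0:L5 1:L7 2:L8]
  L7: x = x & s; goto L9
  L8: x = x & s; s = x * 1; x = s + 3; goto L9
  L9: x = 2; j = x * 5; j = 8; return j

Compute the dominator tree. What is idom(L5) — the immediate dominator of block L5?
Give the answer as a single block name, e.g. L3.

idom tree: L1←L0 L2←L0 L3←L2 L4←L1 L5←L0 L6←L5 L7←L0 L8←L0 L9←L0
Dom∩ at merges:
  L2: preds {L0,L1,L3}: {L0} ∩ {L0,L1} ∩ {L0,L2,L3} = {L0}; idom=L0
  L5: preds {L1,L2,L6}: {L0,L1} ∩ {L0,L2} ∩ {L0,L5,L6} = {L0}; idom=L0
  L7: preds {L2,L5,L6}: {L0,L2} ∩ {L0,L5} ∩ {L0,L5,L6} = {L0}; idom=L0
  L8: preds {L3,L6}: {L0,L2,L3} ∩ {L0,L5,L6} = {L0}; idom=L0
  L9: preds {L0,L7,L8}: {L0} ∩ {L0,L7} ∩ {L0,L8} = {L0}; idom=L0

idom(L5) = L0

Answer: L0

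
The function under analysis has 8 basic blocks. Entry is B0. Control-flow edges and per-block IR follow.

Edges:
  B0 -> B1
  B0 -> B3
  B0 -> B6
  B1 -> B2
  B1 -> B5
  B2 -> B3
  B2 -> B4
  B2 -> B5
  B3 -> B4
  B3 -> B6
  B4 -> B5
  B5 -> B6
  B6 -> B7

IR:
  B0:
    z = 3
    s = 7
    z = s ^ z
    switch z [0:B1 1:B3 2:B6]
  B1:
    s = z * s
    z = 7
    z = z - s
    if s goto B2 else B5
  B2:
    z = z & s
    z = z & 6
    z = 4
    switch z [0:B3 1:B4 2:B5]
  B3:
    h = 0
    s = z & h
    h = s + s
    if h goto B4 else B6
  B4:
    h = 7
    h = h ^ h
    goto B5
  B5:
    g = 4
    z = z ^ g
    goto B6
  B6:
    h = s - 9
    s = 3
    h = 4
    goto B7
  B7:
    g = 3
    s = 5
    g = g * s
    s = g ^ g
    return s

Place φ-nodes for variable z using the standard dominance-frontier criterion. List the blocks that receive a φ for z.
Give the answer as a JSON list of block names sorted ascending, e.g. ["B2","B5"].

idom tree: B1←B0 B2←B1 B3←B0 B4←B0 B5←B0 B6←B0 B7←B6
Join-block Dom:
  B3: preds {B0,B2}: {B0} ∩ {B0,B1,B2} = {B0}; idom=B0
  B4: preds {B2,B3}: {B0,B1,B2} ∩ {B0,B3} = {B0}; idom=B0
  B5: preds {B1,B2,B4}: {B0,B1} ∩ {B0,B1,B2} ∩ {B0,B4} = {B0}; idom=B0
  B6: preds {B0,B3,B5}: {B0} ∩ {B0,B3} ∩ {B0,B5} = {B0}; idom=B0

DF walk-up:
  join B3 pred B0: · stop@B0
  join B3 pred B2: B2→B1 stop@B0
  join B4 pred B2: B2→B1 stop@B0
  join B4 pred B3: B3 stop@B0
  join B5 pred B1: B1 stop@B0
  join B5 pred B2: B2→B1 stop@B0
  join B5 pred B4: B4 stop@B0
  join B6 pred B0: · stop@B0
  join B6 pred B3: B3 stop@B0
  join B6 pred B5: B5 stop@B0
  B0: DF=∅
  B1: DF={B3,B4,B5}
  B2: DF={B3,B4,B5}
  B3: DF={B4,B6}
  B4: DF={B5}
  B5: DF={B6}
  B6: DF=∅
  B7: DF=∅

φ for z: defs {B0,B1,B2,B5}
  DF⁺ = {B3,B4,B5,B6}

Answer: ["B3", "B4", "B5", "B6"]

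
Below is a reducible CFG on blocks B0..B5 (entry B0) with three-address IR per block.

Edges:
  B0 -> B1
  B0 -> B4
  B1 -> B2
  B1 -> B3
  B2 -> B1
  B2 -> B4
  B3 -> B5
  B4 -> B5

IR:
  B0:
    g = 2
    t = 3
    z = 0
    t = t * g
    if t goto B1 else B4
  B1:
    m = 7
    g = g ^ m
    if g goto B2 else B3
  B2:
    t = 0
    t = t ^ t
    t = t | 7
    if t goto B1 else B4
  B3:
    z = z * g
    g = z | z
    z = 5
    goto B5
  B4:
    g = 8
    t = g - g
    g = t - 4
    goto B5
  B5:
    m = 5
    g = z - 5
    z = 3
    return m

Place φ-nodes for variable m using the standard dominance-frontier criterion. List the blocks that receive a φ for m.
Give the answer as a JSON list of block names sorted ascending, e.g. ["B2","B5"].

idom tree: B1←B0 B2←B1 B3←B1 B4←B0 B5←B0
Dom∩ at merges:
  B1: preds {B0,B2}: {B0} ∩ {B0,B1,B2} = {B0}; idom=B0
  B4: preds {B0,B2}: {B0} ∩ {B0,B1,B2} = {B0}; idom=B0
  B5: preds {B3,B4}: {B0,B1,B3} ∩ {B0,B4} = {B0}; idom=B0

DF walk-up:
  B1←B0: walk · to B0
  B1←B2: walk B2→B1 to B0
  B4←B0: walk · to B0
  B4←B2: walk B2→B1 to B0
  B5←B3: walk B3→B1 to B0
  B5←B4: walk B4 to B0
  B0: DF=∅
  B1: DF={B1,B4,B5}
  B2: DF={B1,B4}
  B3: DF={B5}
  B4: DF={B5}
  B5: DF=∅

φ for m: defs {B1,B5}
  DF⁺ = {B1,B4,B5}

Answer: ["B1", "B4", "B5"]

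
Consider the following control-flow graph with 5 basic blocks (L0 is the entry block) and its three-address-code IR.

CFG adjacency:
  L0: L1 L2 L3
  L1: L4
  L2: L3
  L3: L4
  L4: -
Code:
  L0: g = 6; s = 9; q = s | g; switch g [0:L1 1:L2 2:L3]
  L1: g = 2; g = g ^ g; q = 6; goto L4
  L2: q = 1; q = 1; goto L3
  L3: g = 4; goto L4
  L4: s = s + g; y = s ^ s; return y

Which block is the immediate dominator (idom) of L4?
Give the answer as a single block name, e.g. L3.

idom tree: L1←L0 L2←L0 L3←L0 L4←L0
Dom at joins:
  L3: preds {L0,L2}: {L0} ∩ {L0,L2} = {L0}; idom=L0
  L4: preds {L1,L3}: {L0,L1} ∩ {L0,L3} = {L0}; idom=L0

idom(L4) = L0

Answer: L0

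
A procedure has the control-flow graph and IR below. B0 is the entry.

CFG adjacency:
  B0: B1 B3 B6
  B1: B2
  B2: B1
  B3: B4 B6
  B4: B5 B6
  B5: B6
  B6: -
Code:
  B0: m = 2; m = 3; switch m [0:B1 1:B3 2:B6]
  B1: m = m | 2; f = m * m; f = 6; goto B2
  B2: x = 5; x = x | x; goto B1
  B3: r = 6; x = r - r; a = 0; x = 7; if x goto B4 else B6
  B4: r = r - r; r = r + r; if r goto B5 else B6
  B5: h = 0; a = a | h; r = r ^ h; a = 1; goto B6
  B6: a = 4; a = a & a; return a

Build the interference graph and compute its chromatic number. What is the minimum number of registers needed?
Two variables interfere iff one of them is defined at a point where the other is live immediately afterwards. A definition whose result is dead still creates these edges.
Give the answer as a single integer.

Answer: 3

Working:
Per-block:
  B0 def {m} use ∅
  B1 def {f,m} use {m}
  B2 def {x} use ∅
  B3 def {a,r,x} use ∅
  B4 def {r} use {r}
  B5 def {a,h,r} use {a,r}
  B6 def {a} use ∅

Live sets:
  B0: in=∅ out={m}
  B1: in={m} out={m}
  B2: in={m} out={m}
  B3: in=∅ out={a,r}
  B4: in={a,r} out={a,r}
  B5: in={a,r} out=∅
  B6: in=∅ out=∅

Conflict graph:
  a — {h,r,x}
  f — {m}
  h — {a,r}
  m — {f,x}
  r — {a,h,x}
  x — {a,m,r}

Colouring:
  clique {a,h,r} ⇒ need ≥ 3
  assign a→c0 f→c1 h→c2 m→c0 r→c1 x→c2 — no edge inside a register ⇒ χ ≤ 3
  χ = 3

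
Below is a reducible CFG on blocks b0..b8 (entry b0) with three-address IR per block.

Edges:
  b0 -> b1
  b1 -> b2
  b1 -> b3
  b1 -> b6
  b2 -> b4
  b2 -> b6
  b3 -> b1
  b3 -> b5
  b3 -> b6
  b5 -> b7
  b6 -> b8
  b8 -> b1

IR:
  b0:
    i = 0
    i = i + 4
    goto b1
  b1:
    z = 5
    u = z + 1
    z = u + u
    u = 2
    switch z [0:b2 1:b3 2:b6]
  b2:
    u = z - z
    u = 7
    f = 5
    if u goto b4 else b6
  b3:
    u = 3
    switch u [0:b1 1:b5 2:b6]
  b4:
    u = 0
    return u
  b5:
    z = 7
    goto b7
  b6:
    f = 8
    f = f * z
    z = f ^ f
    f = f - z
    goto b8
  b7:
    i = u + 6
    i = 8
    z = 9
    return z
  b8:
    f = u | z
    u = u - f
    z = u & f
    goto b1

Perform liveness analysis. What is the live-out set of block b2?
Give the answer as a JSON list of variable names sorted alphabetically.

Answer: ["u", "z"]

Working:
def/use:
  b0 def {i} use ∅
  b1 def {u,z} use ∅
  b2 def {f,u} use {z}
  b3 def {u} use ∅
  b4 def {u} use ∅
  b5 def {z} use ∅
  b6 def {f,z} use {z}
  b7 def {i,z} use {u}
  b8 def {f,u,z} use {u,z}

Live sets:
  live b0: ∅→∅
  live b1: ∅→{u,z}
  live b2: {z}→{u,z}
  live b3: {z}→{u,z}
  live b4: ∅→∅
  live b5: {u}→{u}
  live b6: {u,z}→{u,z}
  live b7: {u}→∅
  live b8: {u,z}→∅

live-out(b2) = ["u", "z"]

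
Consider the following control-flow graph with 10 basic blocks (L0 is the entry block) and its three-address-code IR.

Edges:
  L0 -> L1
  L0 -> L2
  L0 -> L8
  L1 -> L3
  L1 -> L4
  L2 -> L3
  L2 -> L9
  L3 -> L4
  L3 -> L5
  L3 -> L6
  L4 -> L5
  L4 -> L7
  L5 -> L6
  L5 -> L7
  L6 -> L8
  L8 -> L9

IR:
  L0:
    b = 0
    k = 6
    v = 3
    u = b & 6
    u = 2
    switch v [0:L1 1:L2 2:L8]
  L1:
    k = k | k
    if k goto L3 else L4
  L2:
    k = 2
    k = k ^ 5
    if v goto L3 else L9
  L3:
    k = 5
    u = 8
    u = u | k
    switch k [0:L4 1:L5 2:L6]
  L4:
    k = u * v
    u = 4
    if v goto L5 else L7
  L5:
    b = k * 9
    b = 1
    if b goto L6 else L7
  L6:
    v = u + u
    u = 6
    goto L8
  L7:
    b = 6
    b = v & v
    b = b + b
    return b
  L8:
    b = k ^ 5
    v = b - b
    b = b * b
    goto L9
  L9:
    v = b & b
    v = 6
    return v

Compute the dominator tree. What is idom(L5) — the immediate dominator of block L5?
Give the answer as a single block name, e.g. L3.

Answer: L0

Working:
idom tree: L1←L0 L2←L0 L3←L0 L4←L0 L5←L0 L6←L0 L7←L0 L8←L0 L9←L0
Dom at joins:
  L3: preds {L1,L2}: {L0,L1} ∩ {L0,L2} = {L0}; idom=L0
  L4: preds {L1,L3}: {L0,L1} ∩ {L0,L3} = {L0}; idom=L0
  L5: preds {L3,L4}: {L0,L3} ∩ {L0,L4} = {L0}; idom=L0
  L6: preds {L3,L5}: {L0,L3} ∩ {L0,L5} = {L0}; idom=L0
  L7: preds {L4,L5}: {L0,L4} ∩ {L0,L5} = {L0}; idom=L0
  L8: preds {L0,L6}: {L0} ∩ {L0,L6} = {L0}; idom=L0
  L9: preds {L2,L8}: {L0,L2} ∩ {L0,L8} = {L0}; idom=L0

idom(L5) = L0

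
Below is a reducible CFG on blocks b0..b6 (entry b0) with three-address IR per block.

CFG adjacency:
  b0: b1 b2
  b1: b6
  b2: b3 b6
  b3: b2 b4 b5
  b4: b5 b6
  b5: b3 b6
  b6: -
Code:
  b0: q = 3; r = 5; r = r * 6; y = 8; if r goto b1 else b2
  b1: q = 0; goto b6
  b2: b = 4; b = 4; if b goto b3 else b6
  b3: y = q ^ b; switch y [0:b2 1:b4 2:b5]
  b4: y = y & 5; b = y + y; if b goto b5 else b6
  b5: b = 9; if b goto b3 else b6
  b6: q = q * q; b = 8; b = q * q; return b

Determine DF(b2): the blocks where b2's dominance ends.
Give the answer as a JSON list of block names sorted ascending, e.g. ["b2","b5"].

Answer: ["b2", "b6"]

Derivation:
idom tree: b1←b0 b2←b0 b3←b2 b4←b3 b5←b3 b6←b0
Dom∩ at merges:
  b2: preds {b0,b3}: {b0} ∩ {b0,b2,b3} = {b0}; idom=b0
  b3: preds {b2,b5}: {b0,b2} ∩ {b0,b2,b3,b5} = {b0,b2}; idom=b2
  b5: preds {b3,b4}: {b0,b2,b3} ∩ {b0,b2,b3,b4} = {b0,b2,b3}; idom=b3
  b6: preds {b1,b2,b4,b5}: {b0,b1} ∩ {b0,b2} ∩ {b0,b2,b3,b4} ∩ {b0,b2,b3,b5} = {b0}; idom=b0

Frontier:
  join b2 pred b0: · stop@b0
  join b2 pred b3: b3→b2 stop@b0
  join b3 pred b2: · stop@b2
  join b3 pred b5: b5→b3 stop@b2
  join b5 pred b3: · stop@b3
  join b5 pred b4: b4 stop@b3
  join b6 pred b1: b1 stop@b0
  join b6 pred b2: b2 stop@b0
  join b6 pred b4: b4→b3→b2 stop@b0
  join b6 pred b5: b5→b3→b2 stop@b0
  DF(b0)=∅
  DF(b1)={b6}
  DF(b2)={b2,b6}
  DF(b3)={b2,b3,b6}
  DF(b4)={b5,b6}
  DF(b5)={b3,b6}
  DF(b6)=∅

DF(b2) = ["b2", "b6"]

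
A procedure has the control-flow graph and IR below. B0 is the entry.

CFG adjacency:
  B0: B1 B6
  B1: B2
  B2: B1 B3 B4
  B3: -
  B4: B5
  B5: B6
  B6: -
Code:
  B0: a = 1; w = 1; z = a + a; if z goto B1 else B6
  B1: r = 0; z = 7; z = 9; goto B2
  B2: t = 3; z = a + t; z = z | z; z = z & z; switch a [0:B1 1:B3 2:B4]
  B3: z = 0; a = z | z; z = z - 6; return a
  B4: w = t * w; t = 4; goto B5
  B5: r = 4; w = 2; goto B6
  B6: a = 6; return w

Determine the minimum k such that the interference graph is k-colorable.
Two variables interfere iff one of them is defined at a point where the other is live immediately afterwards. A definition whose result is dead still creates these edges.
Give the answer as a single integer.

Block summaries:
  B0: def={a,w,z} ue=∅
  B1: def={r,z} ue=∅
  B2: def={t,z} ue={a}
  B3: def={a,z} ue=∅
  B4: def={t,w} ue={t,w}
  B5: def={r,w} ue=∅
  B6: def={a} ue={w}

Backward fixpoint:
  B0: in=∅ out={a,w}
  B1: in={a,w} out={a,w}
  B2: in={a,w} out={a,t,w}
  B3: in=∅ out=∅
  B4: in={t,w} out=∅
  B5: in=∅ out={w}
  B6: in={w} out=∅

Conflict graph:
  a — {r,t,w,z}
  r — {a,w}
  t — {a,w,z}
  w — {a,r,t,z}
  z — {a,t,w}

Registers:
  lower bound: {a,t,w,z} mutually conflict ⇒ χ ≥ 4
  4-colouring: R0={a}  R1={w}  R2={r,t}  R3={z}
  χ = 4

Answer: 4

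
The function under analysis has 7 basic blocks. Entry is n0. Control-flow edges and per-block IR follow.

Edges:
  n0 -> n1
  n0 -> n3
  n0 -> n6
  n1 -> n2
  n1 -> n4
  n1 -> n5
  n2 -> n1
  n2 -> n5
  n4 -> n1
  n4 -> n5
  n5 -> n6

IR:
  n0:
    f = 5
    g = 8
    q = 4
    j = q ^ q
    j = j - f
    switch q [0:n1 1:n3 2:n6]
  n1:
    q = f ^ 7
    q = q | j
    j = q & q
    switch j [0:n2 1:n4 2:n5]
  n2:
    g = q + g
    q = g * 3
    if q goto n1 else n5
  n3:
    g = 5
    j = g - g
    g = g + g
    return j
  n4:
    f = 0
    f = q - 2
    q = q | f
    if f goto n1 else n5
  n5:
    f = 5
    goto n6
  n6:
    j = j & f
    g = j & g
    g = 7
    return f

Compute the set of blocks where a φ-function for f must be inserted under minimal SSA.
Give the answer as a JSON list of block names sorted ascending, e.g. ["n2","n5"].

Answer: ["n1", "n5", "n6"]

Derivation:
idom tree: n1←n0 n2←n1 n3←n0 n4←n1 n5←n1 n6←n0
Dom at joins:
  n1: preds {n0,n2,n4}: {n0} ∩ {n0,n1,n2} ∩ {n0,n1,n4} = {n0}; idom=n0
  n5: preds {n1,n2,n4}: {n0,n1} ∩ {n0,n1,n2} ∩ {n0,n1,n4} = {n0,n1}; idom=n1
  n6: preds {n0,n5}: {n0} ∩ {n0,n1,n5} = {n0}; idom=n0

Frontier:
  join n1 pred n0: · stop@n0
  join n1 pred n2: n2→n1 stop@n0
  join n1 pred n4: n4→n1 stop@n0
  join n5 pred n1: · stop@n1
  join n5 pred n2: n2 stop@n1
  join n5 pred n4: n4 stop@n1
  join n6 pred n0: · stop@n0
  join n6 pred n5: n5→n1 stop@n0
  n0 → ∅
  n1 → {n1,n6}
  n2 → {n1,n5}
  n3 → ∅
  n4 → {n1,n5}
  n5 → {n6}
  n6 → ∅

φ for f: defs {n0,n4,n5}
  DF⁺ = {n1,n5,n6}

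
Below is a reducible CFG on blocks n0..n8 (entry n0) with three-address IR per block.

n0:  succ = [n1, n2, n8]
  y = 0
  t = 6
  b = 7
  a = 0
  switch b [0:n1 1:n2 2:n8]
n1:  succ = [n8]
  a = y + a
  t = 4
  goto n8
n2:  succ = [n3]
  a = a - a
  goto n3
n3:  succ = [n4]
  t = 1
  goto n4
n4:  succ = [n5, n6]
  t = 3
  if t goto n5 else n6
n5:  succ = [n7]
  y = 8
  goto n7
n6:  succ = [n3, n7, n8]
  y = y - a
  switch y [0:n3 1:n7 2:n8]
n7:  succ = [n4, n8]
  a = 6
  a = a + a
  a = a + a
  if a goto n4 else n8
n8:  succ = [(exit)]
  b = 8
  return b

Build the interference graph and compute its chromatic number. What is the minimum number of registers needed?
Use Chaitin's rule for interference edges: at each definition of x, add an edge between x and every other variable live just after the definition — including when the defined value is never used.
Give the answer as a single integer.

Per-block:
  n0 def {a,b,t,y} use ∅
  n1 def {a,t} use {a,y}
  n2 def {a} use {a}
  n3 def {t} use ∅
  n4 def {t} use ∅
  n5 def {y} use ∅
  n6 def {y} use {a,y}
  n7 def {a} use ∅
  n8 def {b} use ∅

Liveness:
  n0 li=∅ lo={a,y}
  n1 li={a,y} lo=∅
  n2 li={a,y} lo={a,y}
  n3 li={a,y} lo={a,y}
  n4 li={a,y} lo={a,y}
  n5 li=∅ lo={y}
  n6 li={a,y} lo={a,y}
  n7 li={y} lo={a,y}
  n8 li=∅ lo=∅

Conflict graph:
  a: {b,t,y}
  b: {a,y}
  t: {a,y}
  y: {a,b,t}

Registers:
  {a,b,y} pairwise interfere (3-clique) ⇒ χ ≥ 3
  assign a→r0 b→r2 t→r2 y→r1 — no edge inside a register ⇒ χ ≤ 3
  χ = 3

Answer: 3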